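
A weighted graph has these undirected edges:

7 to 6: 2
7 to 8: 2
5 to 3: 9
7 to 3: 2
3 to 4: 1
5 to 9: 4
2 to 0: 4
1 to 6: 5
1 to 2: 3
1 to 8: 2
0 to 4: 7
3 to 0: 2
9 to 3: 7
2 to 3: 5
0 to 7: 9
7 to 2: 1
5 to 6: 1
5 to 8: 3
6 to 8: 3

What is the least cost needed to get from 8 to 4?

Enumerating some paths:
8 - 5 - 6 - 7 - 3 - 4: 3+1+2+2+1 = 9
8 - 1 - 2 - 7 - 3 - 4: 2+3+1+2+1 = 9
8 - 7 - 3 - 4: 2+2+1 = 5
8 - 6 - 7 - 3 - 4: 3+2+2+1 = 8
The minimum is 5 via 8 - 7 - 3 - 4.

5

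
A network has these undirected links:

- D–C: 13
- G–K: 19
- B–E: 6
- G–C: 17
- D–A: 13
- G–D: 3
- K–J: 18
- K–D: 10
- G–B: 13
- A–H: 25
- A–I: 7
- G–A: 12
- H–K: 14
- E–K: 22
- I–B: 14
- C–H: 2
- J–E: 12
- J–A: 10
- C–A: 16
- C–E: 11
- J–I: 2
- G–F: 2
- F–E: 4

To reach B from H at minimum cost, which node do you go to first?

Compare a few routes:
H–C–G–F–E–B: 2+17+2+4+6 = 31
H–C–D–G–F–E–B: 2+13+3+2+4+6 = 30
H–C–E–B: 2+11+6 = 19
The minimum is 19 via H–C–E–B.
So from H the first move is to C.

C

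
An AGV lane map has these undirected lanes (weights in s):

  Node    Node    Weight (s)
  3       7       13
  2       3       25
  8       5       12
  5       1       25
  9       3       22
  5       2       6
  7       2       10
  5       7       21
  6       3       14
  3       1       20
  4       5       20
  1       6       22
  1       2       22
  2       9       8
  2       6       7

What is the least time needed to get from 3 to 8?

39 s

Enumerating some paths:
3–2–5–8: 25+6+12 = 43
3–7–2–5–8: 13+10+6+12 = 41
3–6–2–5–8: 14+7+6+12 = 39
The minimum is 39 s via 3–6–2–5–8.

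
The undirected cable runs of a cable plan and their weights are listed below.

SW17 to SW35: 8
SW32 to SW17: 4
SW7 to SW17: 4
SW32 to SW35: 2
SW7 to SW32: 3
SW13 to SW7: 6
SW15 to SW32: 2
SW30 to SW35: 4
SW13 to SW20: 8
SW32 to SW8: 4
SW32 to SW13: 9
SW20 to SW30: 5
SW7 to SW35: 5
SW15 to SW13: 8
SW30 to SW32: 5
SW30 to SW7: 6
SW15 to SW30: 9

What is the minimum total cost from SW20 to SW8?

Enumerating some paths:
SW20 - SW30 - SW35 - SW32 - SW8: 5+4+2+4 = 15
SW20 - SW30 - SW32 - SW8: 5+5+4 = 14
SW20 - SW30 - SW7 - SW32 - SW8: 5+6+3+4 = 18
SW20 - SW30 - SW15 - SW32 - SW8: 5+9+2+4 = 20
The minimum is 14 via SW20 - SW30 - SW32 - SW8.

14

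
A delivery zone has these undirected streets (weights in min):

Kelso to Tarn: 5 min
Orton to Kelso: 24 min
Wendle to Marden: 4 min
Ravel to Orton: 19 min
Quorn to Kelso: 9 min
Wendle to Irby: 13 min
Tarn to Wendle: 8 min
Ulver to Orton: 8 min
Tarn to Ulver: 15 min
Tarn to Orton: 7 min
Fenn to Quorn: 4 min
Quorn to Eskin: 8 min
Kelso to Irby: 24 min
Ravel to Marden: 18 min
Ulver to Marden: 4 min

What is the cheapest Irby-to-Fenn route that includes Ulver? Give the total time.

54 min

Shortest Irby→Ulver: Irby → Wendle → Marden → Ulver = 21
Best Ulver to Fenn: Ulver → Tarn → Kelso → Quorn → Fenn costing 33
Total via Ulver: 21 + 33 = 54 min.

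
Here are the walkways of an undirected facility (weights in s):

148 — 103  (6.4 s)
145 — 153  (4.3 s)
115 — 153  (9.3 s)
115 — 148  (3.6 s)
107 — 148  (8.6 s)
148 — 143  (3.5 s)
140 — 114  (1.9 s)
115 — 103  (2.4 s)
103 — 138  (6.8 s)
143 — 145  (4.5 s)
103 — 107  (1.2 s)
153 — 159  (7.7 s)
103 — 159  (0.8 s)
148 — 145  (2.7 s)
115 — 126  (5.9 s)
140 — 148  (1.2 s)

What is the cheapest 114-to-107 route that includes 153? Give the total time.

Best 114 to 153: 114 → 140 → 148 → 145 → 153 costing 10.1
Best 153 to 107: 153 → 159 → 103 → 107 costing 9.7
Total via 153: 10.1 + 9.7 = 19.8 s.

19.8 s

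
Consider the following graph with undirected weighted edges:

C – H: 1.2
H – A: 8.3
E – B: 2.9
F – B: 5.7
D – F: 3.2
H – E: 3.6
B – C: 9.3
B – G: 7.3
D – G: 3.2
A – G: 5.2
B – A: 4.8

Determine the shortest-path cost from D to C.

Compare a few routes:
D → F → B → E → H → C: 3.2+5.7+2.9+3.6+1.2 = 16.6
D → F → B → C: 3.2+5.7+9.3 = 18.2
D → G → A → H → C: 3.2+5.2+8.3+1.2 = 17.9
D → G → B → E → H → C: 3.2+7.3+2.9+3.6+1.2 = 18.2
The minimum is 16.6 via D → F → B → E → H → C.

16.6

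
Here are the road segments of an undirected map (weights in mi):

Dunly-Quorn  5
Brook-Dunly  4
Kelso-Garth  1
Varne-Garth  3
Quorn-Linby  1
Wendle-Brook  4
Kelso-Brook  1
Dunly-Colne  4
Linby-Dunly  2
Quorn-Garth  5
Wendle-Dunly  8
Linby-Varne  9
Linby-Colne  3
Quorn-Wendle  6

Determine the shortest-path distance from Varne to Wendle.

9 mi

Shortest distances from Varne:
Varne: 0
Garth: 3  (via Varne)
Kelso: 4  (via Garth)
Brook: 5  (via Kelso)
Quorn: 8  (via Garth)
Dunly: 9  (via Brook)
Wendle: 9  (via Brook)
Shortest route: Varne → Garth → Kelso → Brook → Wendle = 9 mi.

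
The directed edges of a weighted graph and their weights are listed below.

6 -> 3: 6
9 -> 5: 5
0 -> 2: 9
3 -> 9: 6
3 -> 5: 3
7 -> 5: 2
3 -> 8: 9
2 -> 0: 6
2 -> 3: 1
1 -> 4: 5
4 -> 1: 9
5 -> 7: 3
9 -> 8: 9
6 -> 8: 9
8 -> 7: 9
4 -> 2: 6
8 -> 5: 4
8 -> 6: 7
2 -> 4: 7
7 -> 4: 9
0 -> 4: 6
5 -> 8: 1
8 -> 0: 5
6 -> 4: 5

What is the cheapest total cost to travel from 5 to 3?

Running Dijkstra from 5:
5: 0
8: 1  (via 5)
7: 3  (via 5)
0: 6  (via 8)
6: 8  (via 8)
4: 12  (via 7)
3: 14  (via 6)
Shortest route: 5 → 8 → 6 → 3 = 14.

14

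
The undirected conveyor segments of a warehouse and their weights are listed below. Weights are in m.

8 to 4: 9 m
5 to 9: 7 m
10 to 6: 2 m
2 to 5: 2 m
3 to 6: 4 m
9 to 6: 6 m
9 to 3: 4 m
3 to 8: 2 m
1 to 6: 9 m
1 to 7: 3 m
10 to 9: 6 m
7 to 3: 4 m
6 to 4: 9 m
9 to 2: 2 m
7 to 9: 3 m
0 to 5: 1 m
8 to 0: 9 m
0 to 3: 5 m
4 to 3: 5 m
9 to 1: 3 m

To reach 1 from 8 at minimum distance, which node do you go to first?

3

Candidate routes:
8 - 3 - 9 - 7 - 1: 2+4+3+3 = 12
8 - 3 - 7 - 1: 2+4+3 = 9
8 - 3 - 0 - 5 - 2 - 9 - 1: 2+5+1+2+2+3 = 15
8 - 3 - 7 - 9 - 1: 2+4+3+3 = 12
The minimum is 9 m via 8 - 3 - 7 - 1.
So from 8 the first move is to 3.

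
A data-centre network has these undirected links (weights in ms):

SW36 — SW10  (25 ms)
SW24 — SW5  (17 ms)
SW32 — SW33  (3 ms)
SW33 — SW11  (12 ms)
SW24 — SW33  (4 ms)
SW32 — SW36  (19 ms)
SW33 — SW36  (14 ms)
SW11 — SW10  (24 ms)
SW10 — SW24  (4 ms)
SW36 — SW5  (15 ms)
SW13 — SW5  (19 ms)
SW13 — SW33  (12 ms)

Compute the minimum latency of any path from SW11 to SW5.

33 ms

Settle nodes by increasing distance from SW11:
SW11: 0
SW33: 12  (via SW11)
SW32: 15  (via SW33)
SW24: 16  (via SW33)
SW10: 20  (via SW24)
SW13: 24  (via SW33)
SW36: 26  (via SW33)
SW5: 33  (via SW24)
Shortest route: SW11–SW33–SW24–SW5 = 33 ms.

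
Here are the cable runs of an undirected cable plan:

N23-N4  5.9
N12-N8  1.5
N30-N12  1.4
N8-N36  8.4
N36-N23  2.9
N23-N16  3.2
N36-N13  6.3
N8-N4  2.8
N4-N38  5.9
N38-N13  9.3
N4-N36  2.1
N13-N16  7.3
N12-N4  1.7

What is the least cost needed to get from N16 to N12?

Enumerating some paths:
N16–N23–N4–N12: 3.2+5.9+1.7 = 10.8
N16–N23–N36–N4–N8–N12: 3.2+2.9+2.1+2.8+1.5 = 12.5
N16–N23–N36–N4–N12: 3.2+2.9+2.1+1.7 = 9.9
Cheapest is N16–N23–N36–N4–N12 at 9.9.

9.9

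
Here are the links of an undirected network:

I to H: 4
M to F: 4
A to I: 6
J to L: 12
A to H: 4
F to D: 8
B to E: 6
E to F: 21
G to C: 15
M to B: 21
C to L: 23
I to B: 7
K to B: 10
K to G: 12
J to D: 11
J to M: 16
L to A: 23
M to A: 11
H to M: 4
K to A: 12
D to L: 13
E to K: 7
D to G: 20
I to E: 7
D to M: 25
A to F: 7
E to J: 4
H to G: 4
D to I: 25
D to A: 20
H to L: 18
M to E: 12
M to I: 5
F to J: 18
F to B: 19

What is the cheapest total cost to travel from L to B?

Running Dijkstra from L:
L: 0
J: 12  (via L)
D: 13  (via L)
E: 16  (via J)
H: 18  (via L)
F: 21  (via D)
A: 22  (via H)
B: 22  (via E)
Shortest route: L → J → E → B = 22.

22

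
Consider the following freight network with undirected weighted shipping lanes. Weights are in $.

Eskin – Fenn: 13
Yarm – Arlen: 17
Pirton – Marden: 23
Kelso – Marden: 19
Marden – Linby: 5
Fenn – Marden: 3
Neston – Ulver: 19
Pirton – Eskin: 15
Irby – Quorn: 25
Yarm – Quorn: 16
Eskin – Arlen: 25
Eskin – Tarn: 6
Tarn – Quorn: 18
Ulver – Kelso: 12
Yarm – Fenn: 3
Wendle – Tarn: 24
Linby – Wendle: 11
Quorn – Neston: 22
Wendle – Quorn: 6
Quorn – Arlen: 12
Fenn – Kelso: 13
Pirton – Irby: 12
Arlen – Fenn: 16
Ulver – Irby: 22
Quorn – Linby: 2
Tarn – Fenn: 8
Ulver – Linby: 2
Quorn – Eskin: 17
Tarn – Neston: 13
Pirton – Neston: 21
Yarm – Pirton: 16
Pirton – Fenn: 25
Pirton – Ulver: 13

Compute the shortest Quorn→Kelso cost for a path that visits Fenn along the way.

$23

Best Quorn to Fenn: Quorn → Linby → Marden → Fenn costing 10
Shortest Fenn→Kelso: Fenn → Kelso = 13
Total via Fenn: 10 + 13 = $23.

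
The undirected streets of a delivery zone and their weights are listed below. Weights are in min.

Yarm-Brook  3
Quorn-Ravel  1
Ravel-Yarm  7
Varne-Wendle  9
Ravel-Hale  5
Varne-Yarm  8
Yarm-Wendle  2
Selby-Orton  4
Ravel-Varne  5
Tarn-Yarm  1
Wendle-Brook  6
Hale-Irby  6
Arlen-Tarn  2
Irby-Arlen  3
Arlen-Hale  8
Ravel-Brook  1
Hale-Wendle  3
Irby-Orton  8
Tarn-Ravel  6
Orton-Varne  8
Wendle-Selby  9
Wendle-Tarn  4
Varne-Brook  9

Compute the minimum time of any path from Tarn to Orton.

13 min

Settle nodes by increasing distance from Tarn:
Tarn: 0
Yarm: 1  (via Tarn)
Arlen: 2  (via Tarn)
Wendle: 3  (via Yarm)
Brook: 4  (via Yarm)
Ravel: 5  (via Brook)
Irby: 5  (via Arlen)
Hale: 6  (via Wendle)
Quorn: 6  (via Ravel)
Varne: 9  (via Yarm)
Selby: 12  (via Wendle)
Orton: 13  (via Irby)
Shortest route: Tarn → Arlen → Irby → Orton = 13 min.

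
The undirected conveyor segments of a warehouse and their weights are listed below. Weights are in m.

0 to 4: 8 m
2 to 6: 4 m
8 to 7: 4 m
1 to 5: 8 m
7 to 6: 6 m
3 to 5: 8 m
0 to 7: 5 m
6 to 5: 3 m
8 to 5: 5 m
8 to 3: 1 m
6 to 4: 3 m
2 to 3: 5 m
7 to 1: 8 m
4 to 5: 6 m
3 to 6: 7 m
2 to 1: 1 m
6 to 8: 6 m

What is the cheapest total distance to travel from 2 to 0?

Settle nodes by increasing distance from 2:
2: 0
1: 1  (via 2)
6: 4  (via 2)
3: 5  (via 2)
8: 6  (via 3)
4: 7  (via 6)
5: 7  (via 6)
7: 9  (via 1)
0: 14  (via 7)
Shortest route: 2 → 1 → 7 → 0 = 14 m.

14 m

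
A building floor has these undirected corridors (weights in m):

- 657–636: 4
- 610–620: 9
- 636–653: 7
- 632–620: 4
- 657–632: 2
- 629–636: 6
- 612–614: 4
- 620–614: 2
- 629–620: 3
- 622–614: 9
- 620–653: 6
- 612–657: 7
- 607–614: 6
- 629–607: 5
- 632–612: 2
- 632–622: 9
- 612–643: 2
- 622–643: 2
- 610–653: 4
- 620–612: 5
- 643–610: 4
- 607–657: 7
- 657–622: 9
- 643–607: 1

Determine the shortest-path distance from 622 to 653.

10 m

Shortest distances from 622:
622: 0
643: 2  (via 622)
607: 3  (via 643)
612: 4  (via 643)
610: 6  (via 643)
632: 6  (via 612)
657: 8  (via 632)
629: 8  (via 607)
614: 8  (via 612)
620: 9  (via 612)
653: 10  (via 610)
Shortest route: 622 → 643 → 610 → 653 = 10 m.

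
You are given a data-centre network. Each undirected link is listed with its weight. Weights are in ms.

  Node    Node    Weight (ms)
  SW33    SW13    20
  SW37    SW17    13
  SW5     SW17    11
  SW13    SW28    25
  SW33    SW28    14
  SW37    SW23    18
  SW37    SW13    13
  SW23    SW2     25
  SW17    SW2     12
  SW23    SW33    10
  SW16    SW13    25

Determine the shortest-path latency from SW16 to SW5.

Settle nodes by increasing distance from SW16:
SW16: 0
SW13: 25  (via SW16)
SW37: 38  (via SW13)
SW33: 45  (via SW13)
SW28: 50  (via SW13)
SW17: 51  (via SW37)
SW23: 55  (via SW33)
SW5: 62  (via SW17)
Shortest route: SW16 → SW13 → SW37 → SW17 → SW5 = 62 ms.

62 ms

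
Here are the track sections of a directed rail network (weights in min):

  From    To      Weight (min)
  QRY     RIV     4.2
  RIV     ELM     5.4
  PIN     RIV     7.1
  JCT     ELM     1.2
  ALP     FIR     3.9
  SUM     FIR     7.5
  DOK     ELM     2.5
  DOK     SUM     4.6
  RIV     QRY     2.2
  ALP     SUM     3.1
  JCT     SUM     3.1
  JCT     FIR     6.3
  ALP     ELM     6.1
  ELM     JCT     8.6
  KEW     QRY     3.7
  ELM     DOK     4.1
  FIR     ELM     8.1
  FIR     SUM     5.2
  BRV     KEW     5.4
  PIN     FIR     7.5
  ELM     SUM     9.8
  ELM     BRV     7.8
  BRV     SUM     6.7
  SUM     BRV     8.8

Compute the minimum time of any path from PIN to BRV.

20.3 min

Settle nodes by increasing distance from PIN:
PIN: 0
RIV: 7.1  (via PIN)
FIR: 7.5  (via PIN)
QRY: 9.3  (via RIV)
ELM: 12.5  (via RIV)
SUM: 12.7  (via FIR)
DOK: 16.6  (via ELM)
BRV: 20.3  (via ELM)
Shortest route: PIN → RIV → ELM → BRV = 20.3 min.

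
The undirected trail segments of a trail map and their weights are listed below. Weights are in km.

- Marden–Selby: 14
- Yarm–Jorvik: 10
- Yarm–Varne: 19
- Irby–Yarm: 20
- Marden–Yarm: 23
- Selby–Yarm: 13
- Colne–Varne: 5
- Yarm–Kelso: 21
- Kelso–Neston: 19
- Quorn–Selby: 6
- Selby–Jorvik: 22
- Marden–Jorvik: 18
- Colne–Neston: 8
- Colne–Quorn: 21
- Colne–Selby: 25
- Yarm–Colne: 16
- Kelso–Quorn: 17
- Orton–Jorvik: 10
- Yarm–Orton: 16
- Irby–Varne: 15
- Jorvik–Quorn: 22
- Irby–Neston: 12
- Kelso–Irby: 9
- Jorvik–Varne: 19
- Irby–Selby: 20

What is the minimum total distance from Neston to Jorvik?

32 km

Shortest distances from Neston:
Neston: 0
Colne: 8  (via Neston)
Irby: 12  (via Neston)
Varne: 13  (via Colne)
Kelso: 19  (via Neston)
Yarm: 24  (via Colne)
Quorn: 29  (via Colne)
Selby: 32  (via Irby)
Jorvik: 32  (via Varne)
Shortest route: Neston–Colne–Varne–Jorvik = 32 km.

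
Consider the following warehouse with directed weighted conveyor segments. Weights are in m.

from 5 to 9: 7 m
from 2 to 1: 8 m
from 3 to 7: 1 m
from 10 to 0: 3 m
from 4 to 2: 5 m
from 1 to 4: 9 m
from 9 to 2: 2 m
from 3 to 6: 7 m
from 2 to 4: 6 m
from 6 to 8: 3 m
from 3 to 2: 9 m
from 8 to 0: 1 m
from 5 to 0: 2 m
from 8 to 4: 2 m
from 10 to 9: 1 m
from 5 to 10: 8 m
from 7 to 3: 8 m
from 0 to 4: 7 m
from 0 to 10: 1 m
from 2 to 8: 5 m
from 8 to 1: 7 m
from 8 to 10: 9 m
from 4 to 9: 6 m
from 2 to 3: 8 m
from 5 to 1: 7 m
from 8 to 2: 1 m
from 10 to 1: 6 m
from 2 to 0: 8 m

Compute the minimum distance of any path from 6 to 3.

12 m

Running Dijkstra from 6:
6: 0
8: 3  (via 6)
0: 4  (via 8)
2: 4  (via 8)
4: 5  (via 8)
10: 5  (via 0)
9: 6  (via 10)
1: 10  (via 8)
3: 12  (via 2)
Shortest route: 6–8–2–3 = 12 m.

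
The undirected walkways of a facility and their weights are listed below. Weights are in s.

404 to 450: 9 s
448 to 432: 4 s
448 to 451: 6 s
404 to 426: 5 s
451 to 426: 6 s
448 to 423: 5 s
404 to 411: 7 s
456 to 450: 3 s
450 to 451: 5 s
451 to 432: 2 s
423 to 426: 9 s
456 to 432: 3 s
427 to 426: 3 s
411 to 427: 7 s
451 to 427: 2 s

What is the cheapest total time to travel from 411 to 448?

Enumerating some paths:
411 → 427 → 426 → 451 → 448: 7+3+6+6 = 22
411 → 427 → 451 → 448: 7+2+6 = 15
The minimum is 15 s via 411 → 427 → 451 → 448.

15 s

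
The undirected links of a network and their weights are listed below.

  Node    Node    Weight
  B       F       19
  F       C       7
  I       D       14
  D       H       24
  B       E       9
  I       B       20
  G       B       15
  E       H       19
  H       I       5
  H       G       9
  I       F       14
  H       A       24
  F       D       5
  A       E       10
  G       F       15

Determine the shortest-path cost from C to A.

45

Candidate routes:
C - F - B - E - A: 7+19+9+10 = 45
C - F - I - H - A: 7+14+5+24 = 50
C - F - I - H - E - A: 7+14+5+19+10 = 55
Cheapest is C - F - B - E - A at 45.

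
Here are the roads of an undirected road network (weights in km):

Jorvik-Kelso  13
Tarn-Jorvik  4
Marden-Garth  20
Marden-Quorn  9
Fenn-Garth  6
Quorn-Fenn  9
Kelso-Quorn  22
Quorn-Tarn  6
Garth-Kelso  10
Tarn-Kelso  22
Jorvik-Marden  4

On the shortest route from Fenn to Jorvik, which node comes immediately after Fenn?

Candidate routes:
Fenn - Garth - Kelso - Jorvik: 6+10+13 = 29
Fenn - Quorn - Marden - Jorvik: 9+9+4 = 22
Fenn - Garth - Marden - Jorvik: 6+20+4 = 30
Fenn - Quorn - Tarn - Jorvik: 9+6+4 = 19
Cheapest is Fenn - Quorn - Tarn - Jorvik at 19 km.
So from Fenn the first move is to Quorn.

Quorn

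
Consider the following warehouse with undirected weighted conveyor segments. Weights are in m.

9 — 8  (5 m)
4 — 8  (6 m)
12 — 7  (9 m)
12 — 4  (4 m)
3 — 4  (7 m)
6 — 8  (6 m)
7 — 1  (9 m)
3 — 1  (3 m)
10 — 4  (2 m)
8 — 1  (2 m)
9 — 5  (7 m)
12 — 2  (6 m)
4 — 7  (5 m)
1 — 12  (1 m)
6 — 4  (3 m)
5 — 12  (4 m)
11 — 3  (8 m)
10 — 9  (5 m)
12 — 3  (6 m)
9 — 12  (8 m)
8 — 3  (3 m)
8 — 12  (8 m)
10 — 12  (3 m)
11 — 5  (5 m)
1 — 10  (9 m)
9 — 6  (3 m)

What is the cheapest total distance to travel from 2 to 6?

13 m

Running Dijkstra from 2:
2: 0
12: 6  (via 2)
1: 7  (via 12)
8: 9  (via 1)
10: 9  (via 12)
3: 10  (via 1)
4: 10  (via 12)
5: 10  (via 12)
6: 13  (via 4)
Shortest route: 2 → 12 → 4 → 6 = 13 m.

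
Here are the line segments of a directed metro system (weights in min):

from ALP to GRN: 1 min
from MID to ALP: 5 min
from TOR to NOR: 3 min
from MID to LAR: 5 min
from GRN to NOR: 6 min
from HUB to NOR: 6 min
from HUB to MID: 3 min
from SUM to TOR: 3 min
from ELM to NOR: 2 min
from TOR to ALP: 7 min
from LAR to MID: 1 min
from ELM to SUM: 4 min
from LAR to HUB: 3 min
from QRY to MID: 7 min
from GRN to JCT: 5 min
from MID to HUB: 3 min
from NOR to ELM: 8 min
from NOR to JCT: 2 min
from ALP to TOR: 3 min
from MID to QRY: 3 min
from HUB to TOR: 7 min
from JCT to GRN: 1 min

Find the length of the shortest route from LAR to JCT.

11 min

Compare a few routes:
LAR - HUB - NOR - JCT: 3+6+2 = 11
LAR - MID - HUB - NOR - JCT: 1+3+6+2 = 12
LAR - MID - ALP - TOR - NOR - JCT: 1+5+3+3+2 = 14
LAR - MID - ALP - GRN - JCT: 1+5+1+5 = 12
Cheapest is LAR - HUB - NOR - JCT at 11 min.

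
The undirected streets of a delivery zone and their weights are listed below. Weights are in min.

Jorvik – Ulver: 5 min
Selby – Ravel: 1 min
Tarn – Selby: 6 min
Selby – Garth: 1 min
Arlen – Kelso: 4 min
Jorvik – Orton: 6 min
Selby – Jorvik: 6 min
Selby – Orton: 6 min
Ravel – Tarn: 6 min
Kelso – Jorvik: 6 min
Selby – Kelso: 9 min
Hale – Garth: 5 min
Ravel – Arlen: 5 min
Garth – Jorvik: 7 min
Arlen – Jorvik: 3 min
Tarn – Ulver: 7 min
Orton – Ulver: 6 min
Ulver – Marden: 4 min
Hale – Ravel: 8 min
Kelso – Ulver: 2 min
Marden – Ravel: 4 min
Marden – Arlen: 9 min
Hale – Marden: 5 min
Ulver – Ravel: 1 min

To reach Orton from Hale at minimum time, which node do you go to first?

Garth

Candidate routes:
Hale - Ravel - Ulver - Orton: 8+1+6 = 15
Hale - Marden - Ulver - Orton: 5+4+6 = 15
Hale - Garth - Selby - Ravel - Ulver - Orton: 5+1+1+1+6 = 14
Hale - Garth - Selby - Orton: 5+1+6 = 12
Cheapest is Hale - Garth - Selby - Orton at 12 min.
So from Hale the first move is to Garth.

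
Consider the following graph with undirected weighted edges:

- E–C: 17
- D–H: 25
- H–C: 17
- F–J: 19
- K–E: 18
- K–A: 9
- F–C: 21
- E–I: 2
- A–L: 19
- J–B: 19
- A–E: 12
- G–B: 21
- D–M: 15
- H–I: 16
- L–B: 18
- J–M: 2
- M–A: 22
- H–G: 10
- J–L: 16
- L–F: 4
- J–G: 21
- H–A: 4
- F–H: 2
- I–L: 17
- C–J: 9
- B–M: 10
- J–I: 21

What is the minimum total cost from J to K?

33

Running Dijkstra from J:
J: 0
M: 2  (via J)
C: 9  (via J)
B: 12  (via M)
L: 16  (via J)
D: 17  (via M)
F: 19  (via J)
G: 21  (via J)
H: 21  (via F)
I: 21  (via J)
E: 23  (via I)
A: 24  (via M)
K: 33  (via A)
Shortest route: J → M → A → K = 33.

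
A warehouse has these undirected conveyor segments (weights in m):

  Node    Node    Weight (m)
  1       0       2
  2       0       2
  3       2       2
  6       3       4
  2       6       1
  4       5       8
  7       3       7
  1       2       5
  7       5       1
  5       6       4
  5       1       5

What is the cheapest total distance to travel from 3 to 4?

Enumerating some paths:
3 → 2 → 0 → 1 → 5 → 4: 2+2+2+5+8 = 19
3 → 2 → 6 → 5 → 4: 2+1+4+8 = 15
3 → 6 → 5 → 4: 4+4+8 = 16
3 → 7 → 5 → 4: 7+1+8 = 16
The minimum is 15 m via 3 → 2 → 6 → 5 → 4.

15 m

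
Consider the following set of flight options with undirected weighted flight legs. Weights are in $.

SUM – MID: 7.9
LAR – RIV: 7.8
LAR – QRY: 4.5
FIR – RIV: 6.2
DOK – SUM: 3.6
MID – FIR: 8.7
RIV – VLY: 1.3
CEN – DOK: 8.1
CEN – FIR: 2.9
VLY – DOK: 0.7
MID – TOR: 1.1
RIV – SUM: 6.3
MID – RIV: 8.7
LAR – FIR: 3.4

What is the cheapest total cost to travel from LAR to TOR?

$13.2

Enumerating some paths:
LAR - FIR - MID - TOR: 3.4+8.7+1.1 = 13.2
LAR - FIR - RIV - MID - TOR: 3.4+6.2+8.7+1.1 = 19.4
LAR - RIV - MID - TOR: 7.8+8.7+1.1 = 17.6
LAR - RIV - VLY - DOK - SUM - MID - TOR: 7.8+1.3+0.7+3.6+7.9+1.1 = 22.4
Cheapest is LAR - FIR - MID - TOR at $13.2.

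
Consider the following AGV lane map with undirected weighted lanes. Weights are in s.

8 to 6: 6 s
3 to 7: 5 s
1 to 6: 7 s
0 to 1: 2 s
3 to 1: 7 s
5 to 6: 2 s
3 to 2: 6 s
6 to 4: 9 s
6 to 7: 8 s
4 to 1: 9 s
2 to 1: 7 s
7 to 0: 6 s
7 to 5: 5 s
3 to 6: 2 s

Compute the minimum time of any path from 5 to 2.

Enumerating some paths:
5 → 7 → 3 → 2: 5+5+6 = 16
5 → 6 → 3 → 2: 2+2+6 = 10
5 → 6 → 1 → 2: 2+7+7 = 16
Cheapest is 5 → 6 → 3 → 2 at 10 s.

10 s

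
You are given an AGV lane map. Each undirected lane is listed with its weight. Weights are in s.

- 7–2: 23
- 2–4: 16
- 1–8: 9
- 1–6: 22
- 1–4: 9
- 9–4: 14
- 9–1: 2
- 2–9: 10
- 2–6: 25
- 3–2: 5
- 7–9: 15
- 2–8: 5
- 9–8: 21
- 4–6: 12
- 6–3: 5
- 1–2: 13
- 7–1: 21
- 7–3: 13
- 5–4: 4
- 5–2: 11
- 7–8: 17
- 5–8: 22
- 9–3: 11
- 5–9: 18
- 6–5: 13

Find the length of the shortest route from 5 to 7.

Compare a few routes:
5 - 6 - 3 - 7: 13+5+13 = 31
5 - 4 - 1 - 9 - 7: 4+9+2+15 = 30
5 - 2 - 3 - 7: 11+5+13 = 29
5 - 2 - 8 - 7: 11+5+17 = 33
The minimum is 29 s via 5 - 2 - 3 - 7.

29 s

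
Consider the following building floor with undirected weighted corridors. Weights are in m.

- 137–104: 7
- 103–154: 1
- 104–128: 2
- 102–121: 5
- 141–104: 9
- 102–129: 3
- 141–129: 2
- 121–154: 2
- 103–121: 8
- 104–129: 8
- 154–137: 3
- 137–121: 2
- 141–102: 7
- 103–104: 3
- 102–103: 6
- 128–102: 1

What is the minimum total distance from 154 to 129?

Shortest distances from 154:
154: 0
103: 1  (via 154)
121: 2  (via 154)
137: 3  (via 154)
104: 4  (via 103)
128: 6  (via 104)
102: 7  (via 103)
129: 10  (via 102)
Shortest route: 154 → 103 → 102 → 129 = 10 m.

10 m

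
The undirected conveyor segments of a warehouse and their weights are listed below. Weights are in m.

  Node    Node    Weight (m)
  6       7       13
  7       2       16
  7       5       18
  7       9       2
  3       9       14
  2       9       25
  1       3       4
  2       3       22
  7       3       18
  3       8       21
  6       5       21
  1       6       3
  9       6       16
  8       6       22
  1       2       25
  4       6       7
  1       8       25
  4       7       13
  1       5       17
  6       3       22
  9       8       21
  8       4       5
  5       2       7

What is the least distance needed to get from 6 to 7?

Enumerating some paths:
6–9–7: 16+2 = 18
6–7: 13 = 13
Cheapest is 6–7 at 13 m.

13 m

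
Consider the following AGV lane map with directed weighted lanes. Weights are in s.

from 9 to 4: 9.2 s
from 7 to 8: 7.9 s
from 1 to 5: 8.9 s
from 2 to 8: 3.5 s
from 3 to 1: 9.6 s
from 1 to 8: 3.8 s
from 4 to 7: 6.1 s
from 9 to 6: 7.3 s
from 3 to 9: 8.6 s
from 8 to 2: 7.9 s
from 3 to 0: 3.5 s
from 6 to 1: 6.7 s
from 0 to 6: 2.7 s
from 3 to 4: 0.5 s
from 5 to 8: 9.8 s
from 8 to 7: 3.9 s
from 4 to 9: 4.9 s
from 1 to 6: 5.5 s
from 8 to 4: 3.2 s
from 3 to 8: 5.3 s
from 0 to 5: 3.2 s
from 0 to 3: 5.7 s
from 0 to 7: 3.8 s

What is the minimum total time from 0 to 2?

Candidate routes:
0–6–1–8–2: 2.7+6.7+3.8+7.9 = 21.1
0–3–8–2: 5.7+5.3+7.9 = 18.9
0–5–8–2: 3.2+9.8+7.9 = 20.9
0–7–8–2: 3.8+7.9+7.9 = 19.6
The minimum is 18.9 s via 0–3–8–2.

18.9 s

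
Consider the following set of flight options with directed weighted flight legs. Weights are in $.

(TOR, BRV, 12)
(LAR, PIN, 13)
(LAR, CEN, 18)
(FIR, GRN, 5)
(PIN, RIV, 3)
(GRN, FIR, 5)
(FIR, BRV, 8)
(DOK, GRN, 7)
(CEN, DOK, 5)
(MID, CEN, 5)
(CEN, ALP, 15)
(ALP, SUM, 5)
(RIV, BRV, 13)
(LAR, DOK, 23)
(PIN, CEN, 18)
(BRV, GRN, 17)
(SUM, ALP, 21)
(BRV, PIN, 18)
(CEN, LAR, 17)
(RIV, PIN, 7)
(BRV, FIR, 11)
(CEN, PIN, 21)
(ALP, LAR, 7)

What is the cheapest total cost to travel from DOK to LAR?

Candidate routes:
DOK → GRN → FIR → BRV → PIN → CEN → ALP → LAR: 7+5+8+18+18+15+7 = 78
DOK → GRN → FIR → BRV → PIN → CEN → LAR: 7+5+8+18+18+17 = 73
The minimum is $73 via DOK → GRN → FIR → BRV → PIN → CEN → LAR.

$73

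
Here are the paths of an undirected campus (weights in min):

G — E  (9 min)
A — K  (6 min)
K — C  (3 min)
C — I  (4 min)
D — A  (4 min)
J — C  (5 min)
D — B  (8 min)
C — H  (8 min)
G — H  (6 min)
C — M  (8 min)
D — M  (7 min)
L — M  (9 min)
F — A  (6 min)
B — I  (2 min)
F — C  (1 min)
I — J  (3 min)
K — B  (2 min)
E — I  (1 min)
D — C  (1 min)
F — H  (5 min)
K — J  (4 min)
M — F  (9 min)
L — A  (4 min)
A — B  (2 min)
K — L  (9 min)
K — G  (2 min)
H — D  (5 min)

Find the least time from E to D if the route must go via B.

Best E to B: E → I → B costing 3
Best B to D: B → A → D costing 6
Total via B: 3 + 6 = 9 min.

9 min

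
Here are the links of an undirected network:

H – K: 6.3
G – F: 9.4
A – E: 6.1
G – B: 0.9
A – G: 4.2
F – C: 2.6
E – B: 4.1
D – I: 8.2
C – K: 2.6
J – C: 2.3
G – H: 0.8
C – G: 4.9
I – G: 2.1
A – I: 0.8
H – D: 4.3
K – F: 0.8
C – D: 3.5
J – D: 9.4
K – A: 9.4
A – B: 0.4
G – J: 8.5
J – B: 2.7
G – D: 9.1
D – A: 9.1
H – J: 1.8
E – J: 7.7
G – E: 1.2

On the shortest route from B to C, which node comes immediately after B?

Enumerating some paths:
B–G–H–J–C: 0.9+0.8+1.8+2.3 = 5.8
B–G–C: 0.9+4.9 = 5.8
B–J–C: 2.7+2.3 = 5
The minimum is 5 via B–J–C.
So from B the first move is to J.

J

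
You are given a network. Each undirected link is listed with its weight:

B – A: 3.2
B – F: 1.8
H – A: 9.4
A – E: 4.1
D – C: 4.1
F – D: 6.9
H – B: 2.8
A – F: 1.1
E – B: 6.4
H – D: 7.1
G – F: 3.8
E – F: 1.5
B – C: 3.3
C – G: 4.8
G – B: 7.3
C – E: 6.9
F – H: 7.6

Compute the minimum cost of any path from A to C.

6.2

Settle nodes by increasing distance from A:
A: 0
F: 1.1  (via A)
E: 2.6  (via F)
B: 2.9  (via F)
G: 4.9  (via F)
H: 5.7  (via B)
C: 6.2  (via B)
Shortest route: A–F–B–C = 6.2.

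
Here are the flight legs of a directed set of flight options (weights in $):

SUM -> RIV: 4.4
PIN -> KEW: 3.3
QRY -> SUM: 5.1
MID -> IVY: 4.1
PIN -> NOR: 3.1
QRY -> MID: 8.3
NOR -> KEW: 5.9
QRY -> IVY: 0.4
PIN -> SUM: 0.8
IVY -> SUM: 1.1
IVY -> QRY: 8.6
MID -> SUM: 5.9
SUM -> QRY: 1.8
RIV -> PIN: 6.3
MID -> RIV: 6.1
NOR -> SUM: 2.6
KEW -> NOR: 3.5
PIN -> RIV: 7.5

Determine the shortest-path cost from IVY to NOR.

Running Dijkstra from IVY:
IVY: 0
SUM: 1.1  (via IVY)
QRY: 2.9  (via SUM)
RIV: 5.5  (via SUM)
MID: 11.2  (via QRY)
PIN: 11.8  (via RIV)
NOR: 14.9  (via PIN)
Shortest route: IVY → SUM → RIV → PIN → NOR = $14.9.

$14.9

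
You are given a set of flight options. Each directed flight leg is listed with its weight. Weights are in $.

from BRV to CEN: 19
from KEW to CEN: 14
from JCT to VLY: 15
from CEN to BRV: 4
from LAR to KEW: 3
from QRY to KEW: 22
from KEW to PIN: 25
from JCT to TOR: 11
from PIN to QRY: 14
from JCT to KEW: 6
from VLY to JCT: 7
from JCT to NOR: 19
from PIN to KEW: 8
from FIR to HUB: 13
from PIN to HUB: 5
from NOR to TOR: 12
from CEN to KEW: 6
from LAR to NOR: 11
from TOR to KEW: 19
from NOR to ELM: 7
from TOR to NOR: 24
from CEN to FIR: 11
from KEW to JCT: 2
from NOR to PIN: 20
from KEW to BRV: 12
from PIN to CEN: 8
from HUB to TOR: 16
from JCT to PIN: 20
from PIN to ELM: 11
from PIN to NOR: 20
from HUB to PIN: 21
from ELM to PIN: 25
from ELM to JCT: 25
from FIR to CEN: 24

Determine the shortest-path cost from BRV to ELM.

Running Dijkstra from BRV:
BRV: 0
CEN: 19  (via BRV)
KEW: 25  (via CEN)
JCT: 27  (via KEW)
FIR: 30  (via CEN)
TOR: 38  (via JCT)
VLY: 42  (via JCT)
HUB: 43  (via FIR)
NOR: 46  (via JCT)
PIN: 47  (via JCT)
ELM: 53  (via NOR)
Shortest route: BRV–CEN–KEW–JCT–NOR–ELM = $53.

$53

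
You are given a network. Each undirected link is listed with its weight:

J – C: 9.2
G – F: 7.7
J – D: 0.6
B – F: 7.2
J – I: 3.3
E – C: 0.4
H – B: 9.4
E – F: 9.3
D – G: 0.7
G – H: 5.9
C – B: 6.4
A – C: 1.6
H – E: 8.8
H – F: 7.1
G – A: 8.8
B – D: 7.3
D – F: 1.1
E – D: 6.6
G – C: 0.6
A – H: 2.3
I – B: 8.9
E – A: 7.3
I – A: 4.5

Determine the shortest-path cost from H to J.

5.8

Compare a few routes:
H → G → D → J: 5.9+0.7+0.6 = 7.2
H → A → C → G → D → J: 2.3+1.6+0.6+0.7+0.6 = 5.8
Cheapest is H → A → C → G → D → J at 5.8.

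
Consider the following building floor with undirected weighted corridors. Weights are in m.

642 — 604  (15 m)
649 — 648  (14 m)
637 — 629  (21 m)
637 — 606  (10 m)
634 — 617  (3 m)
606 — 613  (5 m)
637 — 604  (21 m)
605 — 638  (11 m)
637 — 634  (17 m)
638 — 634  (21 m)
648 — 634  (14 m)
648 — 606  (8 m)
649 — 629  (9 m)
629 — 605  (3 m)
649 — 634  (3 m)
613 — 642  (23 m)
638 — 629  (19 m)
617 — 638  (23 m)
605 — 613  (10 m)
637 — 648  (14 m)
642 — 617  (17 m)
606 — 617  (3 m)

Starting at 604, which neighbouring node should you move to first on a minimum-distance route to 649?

642

Candidate routes:
604–637–606–617–634–649: 21+10+3+3+3 = 40
604–642–617–634–649: 15+17+3+3 = 38
604–637–634–649: 21+17+3 = 41
The minimum is 38 m via 604–642–617–634–649.
So from 604 the first move is to 642.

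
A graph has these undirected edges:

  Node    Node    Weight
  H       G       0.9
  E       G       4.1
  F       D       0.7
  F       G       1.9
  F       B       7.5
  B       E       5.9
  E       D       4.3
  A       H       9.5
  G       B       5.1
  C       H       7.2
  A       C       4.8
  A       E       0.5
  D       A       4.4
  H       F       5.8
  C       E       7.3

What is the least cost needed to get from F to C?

Compare a few routes:
F - D - E - A - C: 0.7+4.3+0.5+4.8 = 10.3
F - G - H - C: 1.9+0.9+7.2 = 10
F - D - A - C: 0.7+4.4+4.8 = 9.9
The minimum is 9.9 via F - D - A - C.

9.9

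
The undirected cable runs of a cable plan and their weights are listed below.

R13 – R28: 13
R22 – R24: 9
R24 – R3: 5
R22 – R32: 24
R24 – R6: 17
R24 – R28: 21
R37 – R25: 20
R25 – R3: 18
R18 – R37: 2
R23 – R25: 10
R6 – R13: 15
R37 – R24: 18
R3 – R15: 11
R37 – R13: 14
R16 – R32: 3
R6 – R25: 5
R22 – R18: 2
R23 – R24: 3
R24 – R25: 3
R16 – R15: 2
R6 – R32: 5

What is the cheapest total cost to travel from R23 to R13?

26

Settle nodes by increasing distance from R23:
R23: 0
R24: 3  (via R23)
R25: 6  (via R24)
R3: 8  (via R24)
R6: 11  (via R25)
R22: 12  (via R24)
R18: 14  (via R22)
R37: 16  (via R18)
R32: 16  (via R6)
R16: 19  (via R32)
R15: 19  (via R3)
R28: 24  (via R24)
R13: 26  (via R6)
Shortest route: R23–R24–R25–R6–R13 = 26.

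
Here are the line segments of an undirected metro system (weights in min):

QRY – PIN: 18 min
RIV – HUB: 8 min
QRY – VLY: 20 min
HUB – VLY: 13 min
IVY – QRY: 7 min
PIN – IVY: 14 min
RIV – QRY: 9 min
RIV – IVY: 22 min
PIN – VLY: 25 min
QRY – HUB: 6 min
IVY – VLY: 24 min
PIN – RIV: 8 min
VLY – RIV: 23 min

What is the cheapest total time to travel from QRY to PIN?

Enumerating some paths:
QRY → RIV → PIN: 9+8 = 17
QRY → PIN: 18 = 18
QRY → IVY → PIN: 7+14 = 21
QRY → HUB → RIV → PIN: 6+8+8 = 22
Cheapest is QRY → RIV → PIN at 17 min.

17 min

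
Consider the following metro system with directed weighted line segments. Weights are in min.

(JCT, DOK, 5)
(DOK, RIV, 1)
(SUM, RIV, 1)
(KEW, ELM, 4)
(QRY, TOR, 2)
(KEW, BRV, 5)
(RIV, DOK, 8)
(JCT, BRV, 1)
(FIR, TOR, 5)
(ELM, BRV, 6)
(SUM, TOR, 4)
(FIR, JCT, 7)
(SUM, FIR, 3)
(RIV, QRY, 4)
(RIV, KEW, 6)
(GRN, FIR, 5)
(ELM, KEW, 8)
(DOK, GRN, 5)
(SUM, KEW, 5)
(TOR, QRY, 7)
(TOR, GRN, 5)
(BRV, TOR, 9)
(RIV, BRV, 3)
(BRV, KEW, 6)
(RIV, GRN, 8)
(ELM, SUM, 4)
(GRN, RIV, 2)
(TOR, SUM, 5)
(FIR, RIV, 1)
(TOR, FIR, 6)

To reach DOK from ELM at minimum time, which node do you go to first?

SUM

Enumerating some paths:
ELM → SUM → FIR → JCT → DOK: 4+3+7+5 = 19
ELM → SUM → RIV → DOK: 4+1+8 = 13
ELM → SUM → FIR → RIV → DOK: 4+3+1+8 = 16
The minimum is 13 min via ELM → SUM → RIV → DOK.
So from ELM the first move is to SUM.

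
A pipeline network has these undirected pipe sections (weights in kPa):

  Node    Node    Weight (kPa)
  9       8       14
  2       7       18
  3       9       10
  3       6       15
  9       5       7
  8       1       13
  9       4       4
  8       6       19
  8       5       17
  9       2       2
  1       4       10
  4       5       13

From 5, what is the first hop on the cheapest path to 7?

9

Compare a few routes:
5 → 4 → 9 → 2 → 7: 13+4+2+18 = 37
5 → 8 → 1 → 4 → 9 → 2 → 7: 17+13+10+4+2+18 = 64
5 → 9 → 2 → 7: 7+2+18 = 27
5 → 8 → 9 → 2 → 7: 17+14+2+18 = 51
Cheapest is 5 → 9 → 2 → 7 at 27 kPa.
So from 5 the first move is to 9.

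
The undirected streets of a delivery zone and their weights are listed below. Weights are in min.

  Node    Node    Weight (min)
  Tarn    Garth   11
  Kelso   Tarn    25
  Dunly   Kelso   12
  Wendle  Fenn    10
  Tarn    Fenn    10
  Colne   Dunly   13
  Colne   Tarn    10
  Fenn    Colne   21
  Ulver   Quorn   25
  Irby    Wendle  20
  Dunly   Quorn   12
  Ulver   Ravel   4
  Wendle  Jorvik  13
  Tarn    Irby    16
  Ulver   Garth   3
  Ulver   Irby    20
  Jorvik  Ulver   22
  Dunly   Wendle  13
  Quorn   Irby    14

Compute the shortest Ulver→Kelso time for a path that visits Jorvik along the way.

60 min

Best Ulver to Jorvik: Ulver → Jorvik costing 22
Shortest Jorvik→Kelso: Jorvik → Wendle → Dunly → Kelso = 38
Total via Jorvik: 22 + 38 = 60 min.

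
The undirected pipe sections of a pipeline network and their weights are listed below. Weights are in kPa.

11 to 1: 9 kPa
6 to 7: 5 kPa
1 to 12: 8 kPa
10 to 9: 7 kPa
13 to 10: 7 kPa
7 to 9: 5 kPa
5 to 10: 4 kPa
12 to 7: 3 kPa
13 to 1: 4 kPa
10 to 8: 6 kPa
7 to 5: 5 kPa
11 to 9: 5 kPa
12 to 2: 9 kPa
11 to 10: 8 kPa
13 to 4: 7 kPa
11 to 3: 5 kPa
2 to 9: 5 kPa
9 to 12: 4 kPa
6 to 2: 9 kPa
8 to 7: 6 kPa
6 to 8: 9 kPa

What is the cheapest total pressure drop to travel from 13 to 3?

Candidate routes:
13–10–11–3: 7+8+5 = 20
13–1–11–3: 4+9+5 = 18
The minimum is 18 kPa via 13–1–11–3.

18 kPa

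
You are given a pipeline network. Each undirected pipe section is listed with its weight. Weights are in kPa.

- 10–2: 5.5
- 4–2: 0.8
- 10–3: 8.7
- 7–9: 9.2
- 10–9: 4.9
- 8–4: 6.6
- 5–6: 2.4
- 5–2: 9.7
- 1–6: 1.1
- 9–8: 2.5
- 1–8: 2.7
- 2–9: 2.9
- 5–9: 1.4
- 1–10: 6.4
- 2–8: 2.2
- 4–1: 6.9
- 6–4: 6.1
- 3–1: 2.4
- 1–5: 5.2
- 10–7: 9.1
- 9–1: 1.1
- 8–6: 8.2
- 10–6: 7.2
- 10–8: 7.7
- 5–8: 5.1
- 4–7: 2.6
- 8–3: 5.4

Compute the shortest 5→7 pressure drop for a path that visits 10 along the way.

Best 5 to 10: 5 → 9 → 10 costing 6.3
Best 10 to 7: 10 → 2 → 4 → 7 costing 8.9
Total via 10: 6.3 + 8.9 = 15.2 kPa.

15.2 kPa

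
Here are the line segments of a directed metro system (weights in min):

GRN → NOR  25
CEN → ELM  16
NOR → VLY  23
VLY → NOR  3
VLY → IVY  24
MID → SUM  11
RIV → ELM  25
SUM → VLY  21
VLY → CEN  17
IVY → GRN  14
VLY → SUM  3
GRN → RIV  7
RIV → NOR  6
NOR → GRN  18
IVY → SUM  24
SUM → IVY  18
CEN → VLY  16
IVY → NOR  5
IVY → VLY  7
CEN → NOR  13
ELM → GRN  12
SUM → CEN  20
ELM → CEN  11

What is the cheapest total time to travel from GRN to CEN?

Running Dijkstra from GRN:
GRN: 0
RIV: 7  (via GRN)
NOR: 13  (via RIV)
ELM: 32  (via RIV)
VLY: 36  (via NOR)
SUM: 39  (via VLY)
CEN: 43  (via ELM)
Shortest route: GRN → RIV → ELM → CEN = 43 min.

43 min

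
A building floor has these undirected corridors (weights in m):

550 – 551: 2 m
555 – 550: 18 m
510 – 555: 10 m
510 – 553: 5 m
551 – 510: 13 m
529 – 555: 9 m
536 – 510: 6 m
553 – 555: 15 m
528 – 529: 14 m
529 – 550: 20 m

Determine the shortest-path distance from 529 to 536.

Compare a few routes:
529–555–510–536: 9+10+6 = 25
529–550–551–510–536: 20+2+13+6 = 41
529–555–553–510–536: 9+15+5+6 = 35
The minimum is 25 m via 529–555–510–536.

25 m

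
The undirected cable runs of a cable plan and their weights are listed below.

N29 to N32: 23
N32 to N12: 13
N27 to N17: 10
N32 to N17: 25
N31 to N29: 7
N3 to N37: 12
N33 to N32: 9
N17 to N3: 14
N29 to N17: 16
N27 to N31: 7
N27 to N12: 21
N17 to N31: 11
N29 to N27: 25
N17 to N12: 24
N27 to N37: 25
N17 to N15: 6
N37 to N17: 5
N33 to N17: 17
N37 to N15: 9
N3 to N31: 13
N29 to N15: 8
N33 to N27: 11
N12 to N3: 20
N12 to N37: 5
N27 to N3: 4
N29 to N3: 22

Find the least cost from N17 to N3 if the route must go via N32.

47

Best N17 to N32: N17 → N37 → N12 → N32 costing 23
Best N32 to N3: N32 → N33 → N27 → N3 costing 24
Total via N32: 23 + 24 = 47.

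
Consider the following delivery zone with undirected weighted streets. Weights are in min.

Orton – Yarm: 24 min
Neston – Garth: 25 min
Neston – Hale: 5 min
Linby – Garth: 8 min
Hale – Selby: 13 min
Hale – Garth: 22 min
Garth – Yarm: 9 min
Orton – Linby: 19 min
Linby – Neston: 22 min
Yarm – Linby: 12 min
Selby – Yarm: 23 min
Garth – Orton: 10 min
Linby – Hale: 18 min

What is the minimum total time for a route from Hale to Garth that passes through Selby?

Shortest Hale→Selby: Hale–Selby = 13
Shortest Selby→Garth: Selby–Yarm–Garth = 32
Total via Selby: 13 + 32 = 45 min.

45 min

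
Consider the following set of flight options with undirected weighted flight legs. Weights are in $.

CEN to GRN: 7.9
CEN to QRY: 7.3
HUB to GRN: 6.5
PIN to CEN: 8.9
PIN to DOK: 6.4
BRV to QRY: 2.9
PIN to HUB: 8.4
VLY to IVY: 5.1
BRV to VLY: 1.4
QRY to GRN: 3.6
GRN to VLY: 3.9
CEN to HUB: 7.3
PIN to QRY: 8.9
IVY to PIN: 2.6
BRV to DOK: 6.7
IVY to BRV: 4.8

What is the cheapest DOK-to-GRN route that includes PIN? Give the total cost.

Shortest DOK→PIN: DOK–PIN = 6.4
Shortest PIN→GRN: PIN–IVY–VLY–GRN = 11.6
Total via PIN: 6.4 + 11.6 = $18.

$18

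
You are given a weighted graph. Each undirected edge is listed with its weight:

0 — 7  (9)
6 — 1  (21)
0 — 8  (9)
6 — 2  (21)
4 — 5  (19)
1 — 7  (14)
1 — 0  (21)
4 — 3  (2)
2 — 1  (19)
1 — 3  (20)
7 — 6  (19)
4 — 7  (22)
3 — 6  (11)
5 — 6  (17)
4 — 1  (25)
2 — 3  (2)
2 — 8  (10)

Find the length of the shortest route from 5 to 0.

42

Running Dijkstra from 5:
5: 0
6: 17  (via 5)
4: 19  (via 5)
3: 21  (via 4)
2: 23  (via 3)
8: 33  (via 2)
7: 36  (via 6)
1: 38  (via 6)
0: 42  (via 8)
Shortest route: 5–4–3–2–8–0 = 42.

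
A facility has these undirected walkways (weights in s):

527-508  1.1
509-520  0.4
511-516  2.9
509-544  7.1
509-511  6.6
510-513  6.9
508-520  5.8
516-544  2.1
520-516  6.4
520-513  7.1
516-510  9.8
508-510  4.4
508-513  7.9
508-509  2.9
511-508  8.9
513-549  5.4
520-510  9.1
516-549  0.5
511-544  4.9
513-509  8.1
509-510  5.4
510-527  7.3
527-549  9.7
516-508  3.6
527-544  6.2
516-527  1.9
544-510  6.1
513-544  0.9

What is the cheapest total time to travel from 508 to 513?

6 s

Enumerating some paths:
508–516–544–513: 3.6+2.1+0.9 = 6.6
508–527–516–544–513: 1.1+1.9+2.1+0.9 = 6
The minimum is 6 s via 508–527–516–544–513.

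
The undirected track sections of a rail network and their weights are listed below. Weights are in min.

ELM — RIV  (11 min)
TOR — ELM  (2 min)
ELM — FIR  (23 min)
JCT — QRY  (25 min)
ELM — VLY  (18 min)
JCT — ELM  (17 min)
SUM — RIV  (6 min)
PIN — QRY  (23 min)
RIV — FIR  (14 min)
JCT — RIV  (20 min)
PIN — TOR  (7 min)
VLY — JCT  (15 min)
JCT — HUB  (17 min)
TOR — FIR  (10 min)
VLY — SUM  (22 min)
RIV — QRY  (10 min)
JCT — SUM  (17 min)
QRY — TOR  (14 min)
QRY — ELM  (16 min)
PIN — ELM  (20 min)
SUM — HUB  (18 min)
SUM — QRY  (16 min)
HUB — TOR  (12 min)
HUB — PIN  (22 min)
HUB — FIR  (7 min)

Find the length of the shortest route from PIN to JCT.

26 min

Running Dijkstra from PIN:
PIN: 0
TOR: 7  (via PIN)
ELM: 9  (via TOR)
FIR: 17  (via TOR)
HUB: 19  (via TOR)
RIV: 20  (via ELM)
QRY: 21  (via TOR)
SUM: 26  (via RIV)
JCT: 26  (via ELM)
Shortest route: PIN → TOR → ELM → JCT = 26 min.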